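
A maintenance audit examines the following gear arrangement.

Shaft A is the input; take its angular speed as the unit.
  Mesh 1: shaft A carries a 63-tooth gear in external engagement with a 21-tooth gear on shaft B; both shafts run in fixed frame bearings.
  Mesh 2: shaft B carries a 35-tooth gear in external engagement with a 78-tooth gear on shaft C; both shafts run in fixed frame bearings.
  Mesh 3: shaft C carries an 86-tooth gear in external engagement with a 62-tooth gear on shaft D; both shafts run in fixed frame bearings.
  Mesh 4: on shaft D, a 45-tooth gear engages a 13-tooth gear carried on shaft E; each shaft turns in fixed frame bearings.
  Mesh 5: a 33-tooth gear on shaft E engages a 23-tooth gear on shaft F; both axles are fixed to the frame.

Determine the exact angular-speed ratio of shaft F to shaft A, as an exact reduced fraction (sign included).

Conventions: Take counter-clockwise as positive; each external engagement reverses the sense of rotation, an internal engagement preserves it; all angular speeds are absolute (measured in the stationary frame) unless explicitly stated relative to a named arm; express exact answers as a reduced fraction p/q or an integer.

class = fixed-axis compound train [5 meshes; 5 ratios multiply, 5 sense flips]
mesh 1 [63T→21T]: running ratio 3, sense −
mesh 2 [35T→78T]: running ratio 35/26, sense +
mesh 3 [86T→62T]: running ratio 1505/806, sense −
mesh 4 [45T→13T]: running ratio 67725/10478, sense +
mesh 5 [33T→23T]: running ratio 2234925/240994, sense −
ω_out/ω_in = -2234925/240994

-2234925/240994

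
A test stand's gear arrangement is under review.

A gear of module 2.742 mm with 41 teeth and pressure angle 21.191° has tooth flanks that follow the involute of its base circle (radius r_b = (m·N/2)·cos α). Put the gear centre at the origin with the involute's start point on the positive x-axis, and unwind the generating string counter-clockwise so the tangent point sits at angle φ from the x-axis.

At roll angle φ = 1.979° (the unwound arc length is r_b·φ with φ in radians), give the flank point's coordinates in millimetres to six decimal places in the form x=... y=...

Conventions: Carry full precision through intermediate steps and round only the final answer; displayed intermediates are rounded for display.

x=52.441299 y=0.000720

recognized (one wheel, involute flank): single-mesh tooth geometry, m = 2.742, N = 41
pitch radius r_p = m·N/2 = 2.742·41/2 = 56.211000
base radius r_b = r_p·cos α = 56.211000·cos 21.191° = 52.410046
roll angle φ = 1.979° = 0.03454007 rad
x = r_b·(cos φ + φ·sin φ) = 52.441299
y = r_b·(sin φ − φ·cos φ) = 0.000720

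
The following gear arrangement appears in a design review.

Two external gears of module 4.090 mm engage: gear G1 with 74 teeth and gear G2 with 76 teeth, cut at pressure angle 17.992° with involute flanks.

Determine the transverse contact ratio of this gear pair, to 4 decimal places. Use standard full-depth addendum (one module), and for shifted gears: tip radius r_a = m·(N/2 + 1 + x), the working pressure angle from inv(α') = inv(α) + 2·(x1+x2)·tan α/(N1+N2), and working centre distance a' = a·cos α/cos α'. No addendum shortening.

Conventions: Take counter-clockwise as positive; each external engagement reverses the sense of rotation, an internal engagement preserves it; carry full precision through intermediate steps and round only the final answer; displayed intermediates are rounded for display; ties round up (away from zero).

1.9505

topology: single-mesh involute geometry — m = 4.090, 74T/76T pair
base radii: r_b1 = 143.929911, r_b2 = 147.819908
tip radii: r_a1 = 155.420000, r_a2 = 159.510000
no profile shift: α' = α, a' = a
action lengths: √(r_a1²−r_b1²) = 58.647738, √(r_a2²−r_b2²) = 59.939260
base pitch p_b = π·m·cos α = 12.220788
CR = (58.647738 + 59.939260 − 306.750000·sin 17.99200°)/12.220788 = 1.950510
contact ratio ≈ 1.9505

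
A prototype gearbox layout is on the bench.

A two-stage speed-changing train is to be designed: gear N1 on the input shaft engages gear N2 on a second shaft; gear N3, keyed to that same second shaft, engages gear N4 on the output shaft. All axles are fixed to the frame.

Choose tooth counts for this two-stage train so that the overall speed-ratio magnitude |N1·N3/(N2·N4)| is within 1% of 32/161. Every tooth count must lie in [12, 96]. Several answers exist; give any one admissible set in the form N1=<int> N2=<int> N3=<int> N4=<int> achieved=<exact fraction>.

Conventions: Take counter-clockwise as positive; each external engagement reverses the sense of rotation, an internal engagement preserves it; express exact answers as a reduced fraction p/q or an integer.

2-stage fixed-axis compound train for ratio 32/161
target = 32/161 in lowest terms: an exact hit needs N1·N3 = k·32 and N2·N4 = k·161 for one integer k, every count in [12, 96]; additionally prefer no 1:1 stage (N1 ≠ N2, N3 ≠ N4)
k = 1…5: no 1:1-free in-range split of k·32 and k·161 into factor pairs; take k = 6
k = 6: N1·N3 = 192 = 12·16, N2·N4 = 966 = 14·69
achieved = 12·16/(14·69) = 32/161; |achieved − target| = 0 ≤ 8/4025 ✓

N1=12 N2=14 N3=16 N4=69 achieved=32/161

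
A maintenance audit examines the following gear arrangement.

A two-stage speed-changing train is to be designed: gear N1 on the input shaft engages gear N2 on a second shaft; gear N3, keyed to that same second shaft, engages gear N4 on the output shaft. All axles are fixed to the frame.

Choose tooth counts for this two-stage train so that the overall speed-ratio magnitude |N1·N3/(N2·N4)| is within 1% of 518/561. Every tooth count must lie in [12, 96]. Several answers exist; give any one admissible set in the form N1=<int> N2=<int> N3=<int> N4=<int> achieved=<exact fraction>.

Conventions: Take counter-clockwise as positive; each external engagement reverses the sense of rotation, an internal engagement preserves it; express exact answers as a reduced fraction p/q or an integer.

N1=14 N2=17 N3=37 N4=33 achieved=518/561

design class (target 518/561): fixed-axis compound train
target = 518/561 in lowest terms: an exact hit needs N1·N3 = k·518 and N2·N4 = k·561 for one integer k, every count in [12, 96]; additionally prefer no 1:1 stage (N1 ≠ N2, N3 ≠ N4)
k = 1: N1·N3 = 518 = 14·37, N2·N4 = 561 = 17·33
achieved = 14·37/(17·33) = 518/561; |achieved − target| = 0 ≤ 259/28050 ✓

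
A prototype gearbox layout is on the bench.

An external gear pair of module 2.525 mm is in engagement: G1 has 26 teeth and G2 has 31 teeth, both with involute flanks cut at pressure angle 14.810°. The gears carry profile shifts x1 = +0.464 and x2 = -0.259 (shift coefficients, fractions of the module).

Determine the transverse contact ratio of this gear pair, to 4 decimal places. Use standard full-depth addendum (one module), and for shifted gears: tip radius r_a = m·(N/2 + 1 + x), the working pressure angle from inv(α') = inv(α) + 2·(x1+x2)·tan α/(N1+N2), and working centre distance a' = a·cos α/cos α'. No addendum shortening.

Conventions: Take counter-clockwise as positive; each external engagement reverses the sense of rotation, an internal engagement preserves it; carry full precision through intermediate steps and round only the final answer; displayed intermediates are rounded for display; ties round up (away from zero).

1.7795

topology: single-mesh involute geometry — m = 2.525, 26T/31T pair
base radii: r_b1 = 31.734514, r_b2 = 37.837305
tip radii: r_a1 = 36.521600, r_a2 = 41.008525
inv(α') = inv(14.810°) + 2·(+0.464-0.259)·tan α/(26+31) = 0.00781667  ⇒  α' = 16.22247°
a' = a·cos α / cos α' = 71.9625·cos 14.810°/cos 16.22247° = 72.456743
action lengths: √(r_a1²−r_b1²) = 18.076169, √(r_a2²−r_b2²) = 15.812573
base pitch p_b = π·m·cos α = 7.668993
CR = (18.076169 + 15.812573 − 72.456743·sin 16.22247°)/7.668993 = 1.779460
contact ratio ≈ 1.7795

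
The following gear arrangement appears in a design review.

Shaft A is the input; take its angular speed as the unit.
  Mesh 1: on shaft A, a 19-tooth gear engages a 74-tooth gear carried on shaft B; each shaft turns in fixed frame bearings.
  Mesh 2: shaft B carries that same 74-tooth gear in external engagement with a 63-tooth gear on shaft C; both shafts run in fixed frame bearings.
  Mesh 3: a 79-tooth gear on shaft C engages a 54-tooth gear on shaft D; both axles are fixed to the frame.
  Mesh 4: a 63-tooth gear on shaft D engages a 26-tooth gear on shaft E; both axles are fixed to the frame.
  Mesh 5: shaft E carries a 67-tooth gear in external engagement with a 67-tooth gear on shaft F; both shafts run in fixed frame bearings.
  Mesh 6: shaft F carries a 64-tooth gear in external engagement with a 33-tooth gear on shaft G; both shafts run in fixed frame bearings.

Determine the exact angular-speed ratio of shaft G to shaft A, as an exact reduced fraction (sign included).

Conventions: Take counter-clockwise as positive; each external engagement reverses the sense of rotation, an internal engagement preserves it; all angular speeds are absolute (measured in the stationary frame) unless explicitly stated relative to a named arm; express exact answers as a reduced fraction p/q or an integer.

class = fixed-axis compound train [6 meshes; 6 ratios multiply, 6 sense flips]
mesh 1 [19T→74T]: running ratio 19/74, sense −
mesh 2 [74T→63T]: running ratio 19/63, sense +
mesh 3 [79T→54T]: running ratio 1501/3402, sense −
mesh 4 [63T→26T]: running ratio 1501/1404, sense +
mesh 5 [67T→67T]: running ratio 1501/1404, sense −
mesh 6 [64T→33T]: running ratio 24016/11583, sense +
ω_out/ω_in = 24016/11583

24016/11583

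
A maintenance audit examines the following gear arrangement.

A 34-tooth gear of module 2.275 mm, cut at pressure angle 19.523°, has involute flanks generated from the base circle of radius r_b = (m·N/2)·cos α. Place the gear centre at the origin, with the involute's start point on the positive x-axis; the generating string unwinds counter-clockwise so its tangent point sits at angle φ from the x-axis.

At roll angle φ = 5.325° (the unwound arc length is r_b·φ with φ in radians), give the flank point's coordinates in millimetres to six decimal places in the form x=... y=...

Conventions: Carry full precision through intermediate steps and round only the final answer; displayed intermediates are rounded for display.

single-mesh involute tooth geometry (34T wheel at module 2.275)
pitch radius r_p = m·N/2 = 2.275·34/2 = 38.675000
base radius r_b = r_p·cos α = 38.675000·cos 19.523° = 36.451474
roll angle φ = 5.325° = 0.09293878 rad
x = r_b·(cos φ + φ·sin φ) = 36.608561
y = r_b·(sin φ − φ·cos φ) = 0.009746

x=36.608561 y=0.009746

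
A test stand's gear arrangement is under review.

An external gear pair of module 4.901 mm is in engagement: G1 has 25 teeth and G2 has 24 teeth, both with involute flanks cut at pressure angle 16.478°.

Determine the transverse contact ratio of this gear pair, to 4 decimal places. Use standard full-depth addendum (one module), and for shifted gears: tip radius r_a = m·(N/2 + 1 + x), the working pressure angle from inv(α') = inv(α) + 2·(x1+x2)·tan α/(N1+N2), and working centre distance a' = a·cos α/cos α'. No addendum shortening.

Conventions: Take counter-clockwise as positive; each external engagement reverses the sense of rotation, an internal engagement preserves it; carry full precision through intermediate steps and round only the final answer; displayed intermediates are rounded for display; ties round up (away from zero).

1.7626

class = single-mesh tooth geometry [involute pair 25T × 24T, m = 4.901]
base radii: r_b1 = 58.746371, r_b2 = 56.396516
tip radii: r_a1 = 66.163500, r_a2 = 63.713000
no profile shift: α' = α, a' = a
action lengths: √(r_a1²−r_b1²) = 30.438014, √(r_a2²−r_b2²) = 29.644213
base pitch p_b = π·m·cos α = 14.764573
CR = (30.438014 + 29.644213 − 120.074500·sin 16.47800°)/14.764573 = 1.762559
contact ratio ≈ 1.7626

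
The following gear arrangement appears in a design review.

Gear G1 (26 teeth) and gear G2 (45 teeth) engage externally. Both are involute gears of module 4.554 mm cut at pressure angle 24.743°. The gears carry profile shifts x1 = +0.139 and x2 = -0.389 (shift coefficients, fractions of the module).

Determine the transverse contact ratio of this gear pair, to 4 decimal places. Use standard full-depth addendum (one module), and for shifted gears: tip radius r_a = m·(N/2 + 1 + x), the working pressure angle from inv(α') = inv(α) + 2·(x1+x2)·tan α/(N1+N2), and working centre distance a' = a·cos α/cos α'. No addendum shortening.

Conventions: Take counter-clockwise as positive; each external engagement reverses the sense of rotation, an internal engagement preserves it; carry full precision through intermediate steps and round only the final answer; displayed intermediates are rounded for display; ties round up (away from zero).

1.5195

class = single-mesh tooth geometry [involute pair 26T × 45T, m = 4.554]
base radii: r_b1 = 53.766920, r_b2 = 93.058131
tip radii: r_a1 = 64.389006, r_a2 = 105.247494
inv(α') = inv(24.743°) + 2·(+0.139-0.389)·tan α/(26+45) = 0.02576589  ⇒  α' = 23.82991°
a' = a·cos α / cos α' = 161.6670·cos 24.743°/cos 23.82991° = 160.508589
action lengths: √(r_a1²−r_b1²) = 35.426860, √(r_a2²−r_b2²) = 49.165225
base pitch p_b = π·m·cos α = 12.993366
CR = (35.426860 + 49.165225 − 160.508589·sin 23.82991°)/12.993366 = 1.519463
contact ratio ≈ 1.5195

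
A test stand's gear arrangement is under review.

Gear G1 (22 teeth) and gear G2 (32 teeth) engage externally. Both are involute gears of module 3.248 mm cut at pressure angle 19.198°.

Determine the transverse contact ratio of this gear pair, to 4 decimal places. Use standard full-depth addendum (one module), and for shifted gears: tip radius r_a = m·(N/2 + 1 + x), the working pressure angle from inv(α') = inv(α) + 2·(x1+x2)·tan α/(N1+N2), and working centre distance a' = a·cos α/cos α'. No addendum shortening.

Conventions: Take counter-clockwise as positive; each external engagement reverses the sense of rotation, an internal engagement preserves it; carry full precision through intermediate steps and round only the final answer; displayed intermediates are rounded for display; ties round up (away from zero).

1.6577

class = single-mesh tooth geometry [involute pair 22T × 32T, m = 3.248]
base radii: r_b1 = 33.741089, r_b2 = 49.077948
tip radii: r_a1 = 38.976000, r_a2 = 55.216000
no profile shift: α' = α, a' = a
action lengths: √(r_a1²−r_b1²) = 19.510702, √(r_a2²−r_b2²) = 25.301417
base pitch p_b = π·m·cos α = 9.636433
CR = (19.510702 + 25.301417 − 87.696000·sin 19.19800°)/9.636433 = 1.657742
contact ratio ≈ 1.6577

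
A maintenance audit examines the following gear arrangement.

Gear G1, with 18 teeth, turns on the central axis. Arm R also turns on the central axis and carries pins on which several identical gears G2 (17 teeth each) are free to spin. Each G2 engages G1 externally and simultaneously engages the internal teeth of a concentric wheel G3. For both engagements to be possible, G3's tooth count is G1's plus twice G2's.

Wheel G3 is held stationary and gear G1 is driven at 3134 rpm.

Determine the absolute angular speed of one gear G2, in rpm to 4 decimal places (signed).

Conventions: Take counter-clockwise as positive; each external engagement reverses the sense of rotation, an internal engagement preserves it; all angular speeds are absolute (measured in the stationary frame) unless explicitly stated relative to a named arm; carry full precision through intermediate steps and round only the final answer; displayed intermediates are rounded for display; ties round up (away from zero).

-1659.1765 rpm

planetary set (18T centre, 17T on arm, 52T internal) — Willis relation
normalise by the input: solve with ω_sun = 1, then scale by 3134 rpm
ring teeth: 18 + 2·17 = 52
18(ω_sun−ω_arm) = −52(ω_ring−ω_arm),  ω_ring = 0, ω_sun = 1
18(1−ω_arm) = −52(0−ω_arm)  ⇒  70·ω_arm = 18  ⇒  ω_arm = 9/35
sun–planet mesh: 18·(1−9/35) = −17·(ω_p−ω_arm)  ⇒  ω_p−ω_arm = -468/595
ω_p = 9/35 − 468/595 = -9/17
scale: ω_p = -9/17 × 3134 rpm = -1659.1765 rpm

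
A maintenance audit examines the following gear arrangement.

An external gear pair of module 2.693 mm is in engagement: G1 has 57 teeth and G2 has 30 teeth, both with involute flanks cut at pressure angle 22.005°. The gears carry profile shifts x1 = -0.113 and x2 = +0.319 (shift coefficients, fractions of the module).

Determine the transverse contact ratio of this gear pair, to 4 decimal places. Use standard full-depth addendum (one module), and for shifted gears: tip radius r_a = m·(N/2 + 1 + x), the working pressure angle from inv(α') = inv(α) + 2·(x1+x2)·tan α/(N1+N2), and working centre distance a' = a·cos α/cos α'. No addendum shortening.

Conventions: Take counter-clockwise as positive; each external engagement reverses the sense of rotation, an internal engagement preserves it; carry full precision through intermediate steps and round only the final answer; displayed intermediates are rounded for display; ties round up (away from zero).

class = single-mesh tooth geometry [involute pair 57T × 30T, m = 2.693]
base radii: r_b1 = 71.159315, r_b2 = 37.452271
tip radii: r_a1 = 79.139191, r_a2 = 43.947067
inv(α') = inv(22.005°) + 2·(-0.113+0.319)·tan α/(57+30) = 0.02198184  ⇒  α' = 22.65488°
a' = a·cos α / cos α' = 117.1455·cos 22.005°/cos 22.65488° = 117.692546
action lengths: √(r_a1²−r_b1²) = 34.631827, √(r_a2²−r_b2²) = 22.992870
base pitch p_b = π·m·cos α = 7.843985
CR = (34.631827 + 22.992870 − 117.692546·sin 22.65488°)/7.843985 = 1.567053
contact ratio ≈ 1.5671

1.5671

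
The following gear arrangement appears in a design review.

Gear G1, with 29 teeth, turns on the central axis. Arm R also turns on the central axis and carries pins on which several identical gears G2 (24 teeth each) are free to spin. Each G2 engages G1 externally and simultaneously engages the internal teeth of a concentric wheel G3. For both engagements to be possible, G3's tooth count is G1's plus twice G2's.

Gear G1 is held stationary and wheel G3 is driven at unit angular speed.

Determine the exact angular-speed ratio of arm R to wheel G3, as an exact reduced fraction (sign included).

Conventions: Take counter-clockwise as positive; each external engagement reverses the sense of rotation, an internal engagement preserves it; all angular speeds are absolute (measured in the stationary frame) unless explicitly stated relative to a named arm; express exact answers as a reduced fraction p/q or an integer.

class = planetary set [G3 = 29+2·24 = 77; Willis about the carrier]
ring teeth: 29 + 2·24 = 77
29(ω_sun−ω_arm) = −77(ω_ring−ω_arm),  ω_sun = 0, ω_ring = 1
29(0−ω_arm) = −77(1−ω_arm)  ⇒  106·ω_arm = 77  ⇒  ω_arm = 77/106
ω_out/ω_in = 77/106

77/106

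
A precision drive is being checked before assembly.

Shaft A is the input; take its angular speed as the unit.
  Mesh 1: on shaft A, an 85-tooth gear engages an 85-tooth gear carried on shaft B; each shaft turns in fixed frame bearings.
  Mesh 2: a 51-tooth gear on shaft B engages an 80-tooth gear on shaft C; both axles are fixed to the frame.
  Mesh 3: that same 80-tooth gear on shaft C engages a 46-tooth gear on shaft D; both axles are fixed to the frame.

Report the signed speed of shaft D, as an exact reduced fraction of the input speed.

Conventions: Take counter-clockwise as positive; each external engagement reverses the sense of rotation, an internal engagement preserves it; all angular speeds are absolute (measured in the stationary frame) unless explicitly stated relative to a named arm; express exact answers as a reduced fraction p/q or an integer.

-51/46

3-mesh fixed-axis compound train (all bearings frame-fixed)
mesh 1 [85T→85T]: |ω|/ω_in = 1×85/85 = 1, sense flips to −
mesh 2 [51T→80T]: |ω|/ω_in = 1×51/80 = 51/80, sense flips to +
mesh 3 [80T→46T]: |ω|/ω_in = (51/80)×80/46 = 51/46, sense flips to −
signed output speed (× input speed) = -51/46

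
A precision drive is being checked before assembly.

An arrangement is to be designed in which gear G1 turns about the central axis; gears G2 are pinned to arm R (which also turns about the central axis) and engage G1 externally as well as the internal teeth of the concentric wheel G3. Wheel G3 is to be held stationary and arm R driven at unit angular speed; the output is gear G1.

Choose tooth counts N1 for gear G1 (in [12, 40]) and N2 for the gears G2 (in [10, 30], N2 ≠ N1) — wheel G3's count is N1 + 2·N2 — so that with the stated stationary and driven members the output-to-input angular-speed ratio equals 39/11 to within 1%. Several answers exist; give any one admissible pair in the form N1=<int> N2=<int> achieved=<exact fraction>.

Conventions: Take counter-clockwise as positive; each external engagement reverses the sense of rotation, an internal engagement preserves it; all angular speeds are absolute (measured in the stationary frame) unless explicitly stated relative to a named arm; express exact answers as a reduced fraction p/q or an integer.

N1=22 N2=17 achieved=39/11

topology: planetary set — design target 39/11, arm = carrier (Willis)
Willis with ω_ring = 0: ω_sun/ω_arm = (N1+N3)/N1; set equal to 39/11  ⇒  N3/N1 = 39/11 − 1 = 28/11
N3 = N1 + 2·N2  ⇒  N2/N1 = (N3/N1 − 1)/2 = (28/11 − 1)/2 = 17/22
smallest multiple with N1 ≥ 12 and N2 ≥ 10: k = 1  ⇒  N1 = 1·22 = 22, N2 = 1·17 = 17 (N1 ≤ 40, N2 ≤ 30, N2 ≠ N1 ✓), N3 = 22 + 2·17 = 56
check: (N1+N3)/N1 with N1 = 22, N3 = 56 gives 39/11; |achieved − target| = 0 ≤ 39/1100 ✓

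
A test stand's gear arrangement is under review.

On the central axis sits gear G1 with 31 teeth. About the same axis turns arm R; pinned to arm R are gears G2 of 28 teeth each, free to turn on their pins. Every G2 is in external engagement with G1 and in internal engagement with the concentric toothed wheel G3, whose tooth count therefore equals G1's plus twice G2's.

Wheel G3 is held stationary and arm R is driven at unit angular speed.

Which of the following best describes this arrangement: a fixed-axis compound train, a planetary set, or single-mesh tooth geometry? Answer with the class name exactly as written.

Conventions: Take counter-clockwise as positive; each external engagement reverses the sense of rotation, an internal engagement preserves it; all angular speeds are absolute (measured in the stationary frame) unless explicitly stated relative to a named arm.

class = planetary set [G3 = 31+2·28 = 87; Willis about the carrier]
classification: planetary set

planetary set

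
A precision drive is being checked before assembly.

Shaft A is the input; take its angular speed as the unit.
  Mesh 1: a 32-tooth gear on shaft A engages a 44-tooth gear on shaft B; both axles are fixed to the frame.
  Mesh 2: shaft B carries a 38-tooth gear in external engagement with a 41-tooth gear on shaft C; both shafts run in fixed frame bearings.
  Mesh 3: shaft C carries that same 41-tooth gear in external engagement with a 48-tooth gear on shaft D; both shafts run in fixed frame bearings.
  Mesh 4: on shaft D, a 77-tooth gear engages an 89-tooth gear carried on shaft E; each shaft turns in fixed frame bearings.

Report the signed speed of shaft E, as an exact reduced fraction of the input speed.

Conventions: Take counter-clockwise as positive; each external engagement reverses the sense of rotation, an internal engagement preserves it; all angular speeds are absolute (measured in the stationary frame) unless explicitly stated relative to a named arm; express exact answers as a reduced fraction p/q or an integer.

4-mesh fixed-axis compound train (all bearings frame-fixed)
mesh 1 [32T→44T]: |ω|/ω_in = 1×32/44 = 8/11, sense flips to −
mesh 2 [38T→41T]: |ω|/ω_in = (8/11)×38/41 = 304/451, sense flips to +
mesh 3 [41T→48T]: |ω|/ω_in = (304/451)×41/48 = 19/33, sense flips to −
mesh 4 [77T→89T]: |ω|/ω_in = (19/33)×77/89 = 133/267, sense flips to +
signed output speed (× input speed) = 133/267

133/267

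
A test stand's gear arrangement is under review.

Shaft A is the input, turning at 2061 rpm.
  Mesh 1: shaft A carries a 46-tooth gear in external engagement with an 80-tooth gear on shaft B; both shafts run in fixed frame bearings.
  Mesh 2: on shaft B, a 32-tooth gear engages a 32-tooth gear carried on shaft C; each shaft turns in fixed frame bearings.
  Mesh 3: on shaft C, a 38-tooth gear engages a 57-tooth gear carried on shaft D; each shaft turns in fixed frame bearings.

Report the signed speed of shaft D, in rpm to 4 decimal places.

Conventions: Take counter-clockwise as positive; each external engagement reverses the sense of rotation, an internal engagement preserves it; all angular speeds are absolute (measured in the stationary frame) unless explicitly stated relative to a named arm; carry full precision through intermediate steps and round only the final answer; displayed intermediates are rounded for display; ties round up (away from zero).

recognized (4 fixed axles, 3 meshes): fixed-axis compound train
mesh 1 [46T→80T]: ω = 2061.0000×46/80 = 1185.0750 rpm, sense flips to −
mesh 2 [32T→32T]: ω = 1185.0750×32/32 = 1185.0750 rpm, sense flips to +
mesh 3 [38T→57T]: ω = 1185.0750×38/57 = 790.0500 rpm, sense flips to −
signed output speed = -790.0500 rpm

-790.0500 rpm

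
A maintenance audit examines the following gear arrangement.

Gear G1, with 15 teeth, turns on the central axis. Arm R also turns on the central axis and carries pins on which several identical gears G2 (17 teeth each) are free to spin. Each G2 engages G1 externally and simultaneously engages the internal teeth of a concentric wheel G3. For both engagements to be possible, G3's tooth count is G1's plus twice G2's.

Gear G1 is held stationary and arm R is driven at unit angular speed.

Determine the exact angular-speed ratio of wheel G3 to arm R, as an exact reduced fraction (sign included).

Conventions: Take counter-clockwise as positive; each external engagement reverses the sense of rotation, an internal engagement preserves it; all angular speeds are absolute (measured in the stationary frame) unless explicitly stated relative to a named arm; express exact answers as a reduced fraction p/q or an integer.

64/49

planetary set (15T centre, 17T on arm, 49T internal) — Willis relation
ring teeth: 15 + 2·17 = 49
15(ω_sun−ω_arm) = −49(ω_ring−ω_arm),  ω_sun = 0, ω_arm = 1
ω_ring = 1 − (15/49)(0−1) = 64/49
ω_out/ω_in = 64/49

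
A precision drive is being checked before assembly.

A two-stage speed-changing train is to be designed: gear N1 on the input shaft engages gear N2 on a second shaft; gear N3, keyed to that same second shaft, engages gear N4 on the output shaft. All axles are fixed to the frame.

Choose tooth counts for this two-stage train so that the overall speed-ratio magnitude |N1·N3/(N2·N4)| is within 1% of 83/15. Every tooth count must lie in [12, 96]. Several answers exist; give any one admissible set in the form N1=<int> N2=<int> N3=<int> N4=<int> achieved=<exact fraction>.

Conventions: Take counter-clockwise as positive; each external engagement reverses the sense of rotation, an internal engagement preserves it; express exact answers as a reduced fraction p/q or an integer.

N1=12 N2=15 N3=83 N4=12 achieved=83/15

design class (target 83/15): fixed-axis compound train
target = 83/15 in lowest terms: an exact hit needs N1·N3 = k·83 and N2·N4 = k·15 for one integer k, every count in [12, 96]; additionally prefer no 1:1 stage (N1 ≠ N2, N3 ≠ N4)
k = 1…11: no 1:1-free in-range split of k·83 and k·15 into factor pairs; take k = 12
k = 12: N1·N3 = 996 = 12·83, N2·N4 = 180 = 15·12
achieved = 12·83/(15·12) = 83/15; |achieved − target| = 0 ≤ 83/1500 ✓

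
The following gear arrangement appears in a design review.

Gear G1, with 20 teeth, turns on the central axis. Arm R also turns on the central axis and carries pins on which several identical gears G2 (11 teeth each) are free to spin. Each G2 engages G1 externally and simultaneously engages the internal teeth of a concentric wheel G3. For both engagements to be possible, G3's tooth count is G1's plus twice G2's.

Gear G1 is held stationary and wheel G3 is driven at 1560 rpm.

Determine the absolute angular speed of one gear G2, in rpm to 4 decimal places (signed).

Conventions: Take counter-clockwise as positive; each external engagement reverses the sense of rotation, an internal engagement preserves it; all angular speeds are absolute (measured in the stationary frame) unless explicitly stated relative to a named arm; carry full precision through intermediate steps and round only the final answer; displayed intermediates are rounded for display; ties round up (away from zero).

+2978.1818 rpm

recognized (axles ride arm R): planetary set, 20/11/42 teeth
normalise by the input: solve with ω_ring = 1, then scale by 1560 rpm
ring teeth: 20 + 2·11 = 42
20(ω_sun−ω_arm) = −42(ω_ring−ω_arm),  ω_sun = 0, ω_ring = 1
20(0−ω_arm) = −42(1−ω_arm)  ⇒  62·ω_arm = 42  ⇒  ω_arm = 21/31
sun–planet mesh: 20·(0−21/31) = −11·(ω_p−ω_arm)  ⇒  ω_p−ω_arm = 420/341
ω_p = 21/31 + 420/341 = 21/11
scale: ω_p = 21/11 × 1560 rpm = +2978.1818 rpm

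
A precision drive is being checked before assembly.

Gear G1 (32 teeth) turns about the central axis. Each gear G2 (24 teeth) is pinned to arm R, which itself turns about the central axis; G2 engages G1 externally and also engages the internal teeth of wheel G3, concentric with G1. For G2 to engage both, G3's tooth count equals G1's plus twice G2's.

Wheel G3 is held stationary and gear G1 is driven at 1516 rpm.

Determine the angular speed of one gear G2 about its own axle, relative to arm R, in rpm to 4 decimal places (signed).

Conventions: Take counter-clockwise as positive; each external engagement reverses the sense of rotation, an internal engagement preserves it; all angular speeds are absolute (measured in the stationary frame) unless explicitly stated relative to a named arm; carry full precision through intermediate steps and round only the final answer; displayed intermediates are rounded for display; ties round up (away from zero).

recognized (axles ride arm R): planetary set, 32/24/80 teeth
normalise by the input: solve with ω_sun = 1, then scale by 1516 rpm
ring teeth: 32 + 2·24 = 80
32(ω_sun−ω_arm) = −80(ω_ring−ω_arm),  ω_ring = 0, ω_sun = 1
32(1−ω_arm) = −80(0−ω_arm)  ⇒  112·ω_arm = 32  ⇒  ω_arm = 2/7
sun–planet mesh: 32·(1−2/7) = −24·(ω_p−ω_arm)  ⇒  ω_p−ω_arm = -20/21
scale: ω_p−ω_arm = -20/21 × 1516 rpm = -1443.8095 rpm

-1443.8095 rpm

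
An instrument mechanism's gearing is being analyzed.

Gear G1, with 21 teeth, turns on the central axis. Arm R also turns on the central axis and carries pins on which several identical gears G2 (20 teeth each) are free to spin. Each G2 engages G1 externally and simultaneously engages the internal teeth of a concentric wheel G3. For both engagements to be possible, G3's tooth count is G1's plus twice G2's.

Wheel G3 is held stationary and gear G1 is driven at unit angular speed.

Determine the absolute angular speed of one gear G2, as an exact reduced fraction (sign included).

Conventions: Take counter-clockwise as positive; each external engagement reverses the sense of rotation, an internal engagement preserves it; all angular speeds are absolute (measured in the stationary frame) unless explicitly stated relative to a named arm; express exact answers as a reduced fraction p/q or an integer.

topology: planetary set — G1 21T / G2 20T / G3 61T, arm = carrier (Willis)
ring teeth: 21 + 2·20 = 61
21(ω_sun−ω_arm) = −61(ω_ring−ω_arm),  ω_ring = 0, ω_sun = 1
21(1−ω_arm) = −61(0−ω_arm)  ⇒  82·ω_arm = 21  ⇒  ω_arm = 21/82
sun–planet mesh: 21·(1−21/82) = −20·(ω_p−ω_arm)  ⇒  ω_p−ω_arm = -1281/1640
ω_p = 21/82 − 1281/1640 = -21/40
exact speed ratio = -21/40

-21/40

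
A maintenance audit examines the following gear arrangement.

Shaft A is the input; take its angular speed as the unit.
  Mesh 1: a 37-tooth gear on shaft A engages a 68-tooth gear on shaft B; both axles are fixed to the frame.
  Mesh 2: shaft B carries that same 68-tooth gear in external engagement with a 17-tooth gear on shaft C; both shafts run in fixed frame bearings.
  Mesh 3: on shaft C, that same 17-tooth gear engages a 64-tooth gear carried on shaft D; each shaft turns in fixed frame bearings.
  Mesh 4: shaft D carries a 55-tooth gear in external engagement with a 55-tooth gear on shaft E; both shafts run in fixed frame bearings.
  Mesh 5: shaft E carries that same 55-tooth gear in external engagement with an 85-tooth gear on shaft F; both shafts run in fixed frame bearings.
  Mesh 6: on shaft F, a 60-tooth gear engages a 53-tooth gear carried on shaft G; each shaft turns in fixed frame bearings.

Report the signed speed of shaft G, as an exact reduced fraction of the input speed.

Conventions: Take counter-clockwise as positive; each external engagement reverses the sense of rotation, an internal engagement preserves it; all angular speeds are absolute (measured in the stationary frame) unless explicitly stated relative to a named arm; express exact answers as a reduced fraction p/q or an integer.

6105/14416

6-mesh fixed-axis compound train (all bearings frame-fixed)
mesh 1 [37T→68T]: |ω|/ω_in = 1×37/68 = 37/68, sense flips to −
mesh 2 [68T→17T]: |ω|/ω_in = (37/68)×68/17 = 37/17, sense flips to +
mesh 3 [17T→64T]: |ω|/ω_in = (37/17)×17/64 = 37/64, sense flips to −
mesh 4 [55T→55T]: |ω|/ω_in = (37/64)×55/55 = 37/64, sense flips to +
mesh 5 [55T→85T]: |ω|/ω_in = (37/64)×55/85 = 407/1088, sense flips to −
mesh 6 [60T→53T]: |ω|/ω_in = (407/1088)×60/53 = 6105/14416, sense flips to +
signed output speed (× input speed) = 6105/14416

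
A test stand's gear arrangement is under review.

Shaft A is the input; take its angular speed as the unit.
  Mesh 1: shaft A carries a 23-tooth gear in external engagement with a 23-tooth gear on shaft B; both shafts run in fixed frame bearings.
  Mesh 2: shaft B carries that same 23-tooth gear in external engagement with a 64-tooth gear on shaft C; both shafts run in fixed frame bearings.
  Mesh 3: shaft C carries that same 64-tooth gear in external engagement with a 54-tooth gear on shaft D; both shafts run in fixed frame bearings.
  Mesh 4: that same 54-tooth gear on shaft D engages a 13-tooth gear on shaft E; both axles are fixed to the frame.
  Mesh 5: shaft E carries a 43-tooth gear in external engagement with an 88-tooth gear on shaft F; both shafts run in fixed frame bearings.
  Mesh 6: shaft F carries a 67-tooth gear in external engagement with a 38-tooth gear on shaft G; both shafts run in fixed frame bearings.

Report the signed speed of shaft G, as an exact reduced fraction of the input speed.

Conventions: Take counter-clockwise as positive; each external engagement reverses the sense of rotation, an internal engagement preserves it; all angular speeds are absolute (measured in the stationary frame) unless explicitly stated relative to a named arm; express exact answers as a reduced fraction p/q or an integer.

66263/43472

6-mesh fixed-axis compound train (all bearings frame-fixed)
mesh 1 [23T→23T]: |ω|/ω_in = 1×23/23 = 1, sense flips to −
mesh 2 [23T→64T]: |ω|/ω_in = 1×23/64 = 23/64, sense flips to +
mesh 3 [64T→54T]: |ω|/ω_in = (23/64)×64/54 = 23/54, sense flips to −
mesh 4 [54T→13T]: |ω|/ω_in = (23/54)×54/13 = 23/13, sense flips to +
mesh 5 [43T→88T]: |ω|/ω_in = (23/13)×43/88 = 989/1144, sense flips to −
mesh 6 [67T→38T]: |ω|/ω_in = (989/1144)×67/38 = 66263/43472, sense flips to +
signed output speed (× input speed) = 66263/43472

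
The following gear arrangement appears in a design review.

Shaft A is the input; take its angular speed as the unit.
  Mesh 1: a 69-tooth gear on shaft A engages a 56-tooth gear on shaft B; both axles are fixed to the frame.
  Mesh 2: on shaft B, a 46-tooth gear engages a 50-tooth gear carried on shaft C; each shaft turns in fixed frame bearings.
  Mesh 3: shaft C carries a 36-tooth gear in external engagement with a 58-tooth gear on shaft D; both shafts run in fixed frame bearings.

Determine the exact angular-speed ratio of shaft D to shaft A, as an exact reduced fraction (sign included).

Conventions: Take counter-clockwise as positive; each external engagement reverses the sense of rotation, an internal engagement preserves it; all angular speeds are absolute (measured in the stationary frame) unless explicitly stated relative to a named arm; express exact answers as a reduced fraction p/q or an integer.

-14283/20300

class = fixed-axis compound train [3 meshes; 3 ratios multiply, 3 sense flips]
mesh 1 [69T→56T]: running ratio 69/56, sense −
mesh 2 [46T→50T]: running ratio 1587/1400, sense +
mesh 3 [36T→58T]: running ratio 14283/20300, sense −
ω_out/ω_in = -14283/20300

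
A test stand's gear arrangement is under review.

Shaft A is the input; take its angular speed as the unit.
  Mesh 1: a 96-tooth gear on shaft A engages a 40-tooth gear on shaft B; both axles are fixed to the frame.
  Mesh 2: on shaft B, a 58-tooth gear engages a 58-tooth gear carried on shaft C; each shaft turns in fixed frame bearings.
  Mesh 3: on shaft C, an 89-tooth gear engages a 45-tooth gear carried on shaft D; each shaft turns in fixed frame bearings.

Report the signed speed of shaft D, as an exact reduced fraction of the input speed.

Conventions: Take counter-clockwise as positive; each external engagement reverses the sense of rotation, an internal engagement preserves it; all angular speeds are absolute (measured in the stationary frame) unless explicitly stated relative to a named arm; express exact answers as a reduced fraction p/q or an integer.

-356/75

3-mesh fixed-axis compound train (all bearings frame-fixed)
mesh 1 [96T→40T]: |ω|/ω_in = 1×96/40 = 12/5, sense flips to −
mesh 2 [58T→58T]: |ω|/ω_in = (12/5)×58/58 = 12/5, sense flips to +
mesh 3 [89T→45T]: |ω|/ω_in = (12/5)×89/45 = 356/75, sense flips to −
signed output speed (× input speed) = -356/75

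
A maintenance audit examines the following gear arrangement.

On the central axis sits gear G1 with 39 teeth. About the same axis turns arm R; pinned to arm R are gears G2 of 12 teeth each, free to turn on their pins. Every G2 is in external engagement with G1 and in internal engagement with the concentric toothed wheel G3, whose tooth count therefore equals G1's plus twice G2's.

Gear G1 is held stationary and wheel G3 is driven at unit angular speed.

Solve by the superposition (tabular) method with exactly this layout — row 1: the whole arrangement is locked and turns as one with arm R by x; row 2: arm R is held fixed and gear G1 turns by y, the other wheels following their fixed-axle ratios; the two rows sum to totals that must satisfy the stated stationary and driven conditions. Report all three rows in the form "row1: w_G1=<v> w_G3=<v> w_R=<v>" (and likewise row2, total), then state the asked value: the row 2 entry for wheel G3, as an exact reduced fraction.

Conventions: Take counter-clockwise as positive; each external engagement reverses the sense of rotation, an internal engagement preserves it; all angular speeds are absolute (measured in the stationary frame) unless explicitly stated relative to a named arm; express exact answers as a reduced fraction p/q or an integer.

row1: w_G1=21/34 w_G3=21/34 w_R=21/34
row2: w_G1=-21/34 w_G3=13/34 w_R=0
total: w_G1=0 w_G3=1 w_R=21/34
asked value: 13/34

planetary set (39T centre, 12T on arm, 63T internal) — Willis relation
row 1 — lock + rotate with arm: ω_sun = ω_ring = ω_arm = x
superposition row 2 [arm held]: sun y, ring −(39/63)·y, arm 0
boundary: total ω_sun = x + y = 0 and total ω_ring = x − (39/63)·y = 1  ⇒  y = -21/34, x = 21/34
row 2 ring = −(39/63)·(-21/34) = 13/34
totals (row 1 + row 2): sun 21/34 + (-21/34) = 0, ring 21/34 + 13/34 = 1, arm 21/34 + 0 = 21/34
asked cell (row2, ring) = 13/34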